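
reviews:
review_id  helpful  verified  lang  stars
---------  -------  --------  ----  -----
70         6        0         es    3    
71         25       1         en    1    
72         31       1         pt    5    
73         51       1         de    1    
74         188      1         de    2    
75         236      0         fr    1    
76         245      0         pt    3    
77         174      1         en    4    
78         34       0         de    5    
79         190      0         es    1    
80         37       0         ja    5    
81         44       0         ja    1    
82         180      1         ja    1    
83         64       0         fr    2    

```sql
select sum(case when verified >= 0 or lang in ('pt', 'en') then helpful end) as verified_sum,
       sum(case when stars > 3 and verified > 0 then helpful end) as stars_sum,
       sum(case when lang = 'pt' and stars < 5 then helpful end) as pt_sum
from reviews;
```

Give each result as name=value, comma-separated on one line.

[verified_sum: verified >= 0 or lang in ('pt', 'en')]
review_id=70: ✓ → 6
review_id=71: ✓ → 25
review_id=72: ✓ → 31
review_id=73: ✓ → 51
review_id=74: ✓ → 188
review_id=75: ✓ → 236
review_id=76: ✓ → 245
review_id=77: ✓ → 174
review_id=78: ✓ → 34
review_id=79: ✓ → 190
review_id=80: ✓ → 37
review_id=81: ✓ → 44
review_id=82: ✓ → 180
review_id=83: ✓ → 64
verified_sum = 6 + 25 + 31 + 51 + 188 + 236 + 245 + 174 + 34 + 190 + 37 + 44 + 180 + 64 = 1505
—
[stars_sum: stars > 3 and verified > 0]
review_id=70: ✗
review_id=71: ✗
review_id=72: ✓ → 31
review_id=73: ✗
review_id=74: ✗
review_id=75: ✗
review_id=76: ✗
review_id=77: ✓ → 174
review_id=78: ✗
review_id=79: ✗
review_id=80: ✗
review_id=81: ✗
review_id=82: ✗
review_id=83: ✗
stars_sum = 31 + 174 = 205
—
[pt_sum: lang = 'pt' and stars < 5]
review_id=70: ✗
review_id=71: ✗
review_id=72: ✗
review_id=73: ✗
review_id=74: ✗
review_id=75: ✗
review_id=76: ✓ → 245
review_id=77: ✗
review_id=78: ✗
review_id=79: ✗
review_id=80: ✗
review_id=81: ✗
review_id=82: ✗
review_id=83: ✗
pt_sum = 245

verified_sum=1505, stars_sum=205, pt_sum=245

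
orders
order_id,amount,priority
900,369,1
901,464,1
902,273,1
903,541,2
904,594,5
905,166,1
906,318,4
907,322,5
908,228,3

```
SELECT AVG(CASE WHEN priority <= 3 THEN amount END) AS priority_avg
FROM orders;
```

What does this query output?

340.1666666667

order_id=900: ✓ → 369
order_id=901: ✓ → 464
order_id=902: ✓ → 273
order_id=903: ✓ → 541
order_id=904: ✗
order_id=905: ✓ → 166
order_id=906: ✗
order_id=907: ✗
order_id=908: ✓ → 228
priority_avg = (369 + 464 + 273 + 541 + 166 + 228) / 6 = 340.1666666667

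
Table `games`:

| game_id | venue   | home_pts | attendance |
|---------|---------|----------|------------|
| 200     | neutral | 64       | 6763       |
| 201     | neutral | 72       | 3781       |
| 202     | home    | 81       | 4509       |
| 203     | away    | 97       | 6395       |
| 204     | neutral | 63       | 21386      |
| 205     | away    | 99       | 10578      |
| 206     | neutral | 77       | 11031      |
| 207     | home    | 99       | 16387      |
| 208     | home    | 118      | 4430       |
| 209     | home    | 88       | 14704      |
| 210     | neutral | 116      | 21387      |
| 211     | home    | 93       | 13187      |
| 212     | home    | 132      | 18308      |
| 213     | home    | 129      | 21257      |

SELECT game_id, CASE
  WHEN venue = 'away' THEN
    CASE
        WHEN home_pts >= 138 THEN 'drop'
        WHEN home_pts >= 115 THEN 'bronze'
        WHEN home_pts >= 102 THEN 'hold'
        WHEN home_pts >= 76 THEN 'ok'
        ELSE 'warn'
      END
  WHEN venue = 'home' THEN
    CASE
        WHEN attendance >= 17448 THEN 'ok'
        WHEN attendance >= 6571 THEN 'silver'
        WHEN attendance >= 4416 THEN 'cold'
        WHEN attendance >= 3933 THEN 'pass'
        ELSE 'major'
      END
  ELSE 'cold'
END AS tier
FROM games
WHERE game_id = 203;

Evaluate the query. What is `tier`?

game_id = 203: venue=away, home_pts=97, attendance=6395.
venue='away' → inner[home_pts >= 76] → ok

ok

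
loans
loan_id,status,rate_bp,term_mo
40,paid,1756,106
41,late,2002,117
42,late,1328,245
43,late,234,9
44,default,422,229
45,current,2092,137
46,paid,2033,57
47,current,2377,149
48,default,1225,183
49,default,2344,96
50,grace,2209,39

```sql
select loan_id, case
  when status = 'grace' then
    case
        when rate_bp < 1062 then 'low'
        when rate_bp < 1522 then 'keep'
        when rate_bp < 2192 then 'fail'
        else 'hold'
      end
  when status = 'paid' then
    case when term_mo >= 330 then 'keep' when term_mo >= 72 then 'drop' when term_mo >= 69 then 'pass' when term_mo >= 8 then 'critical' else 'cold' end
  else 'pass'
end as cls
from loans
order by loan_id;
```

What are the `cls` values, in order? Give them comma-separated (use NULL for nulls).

loan_id=40: status='paid' → inner[term_mo >= 72] → drop
loan_id=41: status='late' → outer ELSE → pass
loan_id=42: status='late' → outer ELSE → pass
loan_id=43: status='late' → outer ELSE → pass
loan_id=44: status='default' → outer ELSE → pass
loan_id=45: status='current' → outer ELSE → pass
loan_id=46: status='paid' → inner[term_mo >= 8] → critical
loan_id=47: status='current' → outer ELSE → pass
loan_id=48: status='default' → outer ELSE → pass
loan_id=49: status='default' → outer ELSE → pass
loan_id=50: status='grace' → inner[ELSE] → hold

drop, pass, pass, pass, pass, pass, critical, pass, pass, pass, hold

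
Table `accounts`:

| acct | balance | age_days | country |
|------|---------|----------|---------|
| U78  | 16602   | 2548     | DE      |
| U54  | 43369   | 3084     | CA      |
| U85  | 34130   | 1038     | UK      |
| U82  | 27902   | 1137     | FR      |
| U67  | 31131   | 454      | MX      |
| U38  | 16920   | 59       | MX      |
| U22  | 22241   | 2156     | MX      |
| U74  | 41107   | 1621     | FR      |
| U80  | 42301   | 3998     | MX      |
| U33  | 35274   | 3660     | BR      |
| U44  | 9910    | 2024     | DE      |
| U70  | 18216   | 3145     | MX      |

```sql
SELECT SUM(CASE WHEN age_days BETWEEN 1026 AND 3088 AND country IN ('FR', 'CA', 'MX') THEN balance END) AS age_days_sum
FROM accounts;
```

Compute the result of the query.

acct=U78: ✗
acct=U54: ✓ → 43369
acct=U85: ✗
acct=U82: ✓ → 27902
acct=U67: ✗
acct=U38: ✗
acct=U22: ✓ → 22241
acct=U74: ✓ → 41107
acct=U80: ✗
acct=U33: ✗
acct=U44: ✗
acct=U70: ✗
age_days_sum = 43369 + 27902 + 22241 + 41107 = 134619

134619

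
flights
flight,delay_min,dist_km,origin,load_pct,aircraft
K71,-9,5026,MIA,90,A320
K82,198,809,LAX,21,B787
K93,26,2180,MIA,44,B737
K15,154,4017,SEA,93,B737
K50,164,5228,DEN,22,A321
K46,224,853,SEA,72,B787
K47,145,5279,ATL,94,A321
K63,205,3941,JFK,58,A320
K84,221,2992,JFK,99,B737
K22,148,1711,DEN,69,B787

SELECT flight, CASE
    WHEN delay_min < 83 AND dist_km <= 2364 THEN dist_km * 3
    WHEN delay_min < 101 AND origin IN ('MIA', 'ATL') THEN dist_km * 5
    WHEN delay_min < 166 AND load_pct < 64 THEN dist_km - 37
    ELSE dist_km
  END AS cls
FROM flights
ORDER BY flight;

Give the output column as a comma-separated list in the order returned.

4017, 1711, 853, 5279, 5191, 3941, 25130, 809, 2992, 6540

flight=K15: ELSE → 4017
flight=K22: ELSE → 1711
flight=K46: ELSE → 853
flight=K47: ELSE → 5279
flight=K50: delay_min < 166 AND load_pct < 64 → 5191
flight=K63: ELSE → 3941
flight=K71: delay_min < 101 AND origin IN ('MIA', 'ATL') → 25130
flight=K82: ELSE → 809
flight=K84: ELSE → 2992
flight=K93: delay_min < 83 AND dist_km <= 2364 → 6540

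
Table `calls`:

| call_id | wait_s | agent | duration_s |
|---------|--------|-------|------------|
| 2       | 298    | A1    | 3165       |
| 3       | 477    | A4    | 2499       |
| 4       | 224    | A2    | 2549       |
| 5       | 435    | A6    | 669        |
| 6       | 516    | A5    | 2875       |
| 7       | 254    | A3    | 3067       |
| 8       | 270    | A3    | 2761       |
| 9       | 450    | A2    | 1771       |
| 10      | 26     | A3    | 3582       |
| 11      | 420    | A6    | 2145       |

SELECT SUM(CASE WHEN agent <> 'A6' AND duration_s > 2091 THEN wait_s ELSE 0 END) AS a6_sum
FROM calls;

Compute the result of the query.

2065

call_id=2: ✓ → 298
call_id=3: ✓ → 477
call_id=4: ✓ → 224
call_id=5: ✗
call_id=6: ✓ → 516
call_id=7: ✓ → 254
call_id=8: ✓ → 270
call_id=9: ✗
call_id=10: ✓ → 26
call_id=11: ✗
a6_sum = 298 + 477 + 224 + 516 + 254 + 270 + 26 = 2065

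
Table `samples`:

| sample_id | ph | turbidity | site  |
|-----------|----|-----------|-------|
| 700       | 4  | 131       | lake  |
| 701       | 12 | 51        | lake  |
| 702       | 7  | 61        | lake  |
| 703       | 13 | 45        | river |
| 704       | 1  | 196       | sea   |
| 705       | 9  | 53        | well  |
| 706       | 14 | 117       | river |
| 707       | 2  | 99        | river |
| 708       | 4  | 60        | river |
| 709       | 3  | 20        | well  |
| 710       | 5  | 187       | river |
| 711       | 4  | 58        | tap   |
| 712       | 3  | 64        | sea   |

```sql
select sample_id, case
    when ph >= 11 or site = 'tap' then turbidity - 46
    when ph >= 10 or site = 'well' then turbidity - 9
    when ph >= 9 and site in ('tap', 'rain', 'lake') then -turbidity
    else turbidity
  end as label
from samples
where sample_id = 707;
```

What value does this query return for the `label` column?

sample_id = 707: ph=2, turbidity=99, site=river.
ph >= 11 or site = 'tap' → false
ph >= 10 or site = 'well' → false
ph >= 9 and site in ('tap', 'rain', 'lake') → false
No prior WHEN matched → ELSE → 99

99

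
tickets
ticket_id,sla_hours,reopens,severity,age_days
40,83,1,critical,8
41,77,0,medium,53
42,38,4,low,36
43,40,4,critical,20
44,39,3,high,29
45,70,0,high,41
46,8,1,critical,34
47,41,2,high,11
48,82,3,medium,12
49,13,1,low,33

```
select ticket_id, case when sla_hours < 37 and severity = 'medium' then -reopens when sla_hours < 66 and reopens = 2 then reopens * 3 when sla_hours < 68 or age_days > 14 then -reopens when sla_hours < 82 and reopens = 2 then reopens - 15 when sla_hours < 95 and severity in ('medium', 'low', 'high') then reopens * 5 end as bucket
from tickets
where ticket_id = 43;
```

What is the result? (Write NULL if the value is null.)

ticket_id = 43: sla_hours=40, reopens=4, severity=critical, age_days=20.
sla_hours < 37 and severity = 'medium' → false
sla_hours < 66 and reopens = 2 → false
sla_hours < 68 or age_days > 14 → true → -4

-4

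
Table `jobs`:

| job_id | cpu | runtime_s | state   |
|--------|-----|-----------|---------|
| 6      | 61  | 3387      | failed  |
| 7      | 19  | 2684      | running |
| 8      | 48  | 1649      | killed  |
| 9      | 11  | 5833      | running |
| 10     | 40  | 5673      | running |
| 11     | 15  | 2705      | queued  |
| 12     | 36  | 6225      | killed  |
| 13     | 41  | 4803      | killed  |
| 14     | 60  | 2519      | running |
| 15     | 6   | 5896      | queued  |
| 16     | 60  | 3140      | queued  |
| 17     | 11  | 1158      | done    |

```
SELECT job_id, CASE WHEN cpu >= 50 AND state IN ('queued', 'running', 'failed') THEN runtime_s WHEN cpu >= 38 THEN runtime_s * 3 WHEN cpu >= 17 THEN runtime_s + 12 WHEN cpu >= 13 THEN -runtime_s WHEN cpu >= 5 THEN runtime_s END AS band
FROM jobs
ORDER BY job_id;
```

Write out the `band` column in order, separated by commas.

job_id=6: cpu >= 50 AND state IN ('queued', 'running', 'failed') → 3387
job_id=7: cpu >= 17 → 2696
job_id=8: cpu >= 38 → 4947
job_id=9: cpu >= 5 → 5833
job_id=10: cpu >= 38 → 17019
job_id=11: cpu >= 13 → -2705
job_id=12: cpu >= 17 → 6237
job_id=13: cpu >= 38 → 14409
job_id=14: cpu >= 50 AND state IN ('queued', 'running', 'failed') → 2519
job_id=15: cpu >= 5 → 5896
job_id=16: cpu >= 50 AND state IN ('queued', 'running', 'failed') → 3140
job_id=17: cpu >= 5 → 1158

3387, 2696, 4947, 5833, 17019, -2705, 6237, 14409, 2519, 5896, 3140, 1158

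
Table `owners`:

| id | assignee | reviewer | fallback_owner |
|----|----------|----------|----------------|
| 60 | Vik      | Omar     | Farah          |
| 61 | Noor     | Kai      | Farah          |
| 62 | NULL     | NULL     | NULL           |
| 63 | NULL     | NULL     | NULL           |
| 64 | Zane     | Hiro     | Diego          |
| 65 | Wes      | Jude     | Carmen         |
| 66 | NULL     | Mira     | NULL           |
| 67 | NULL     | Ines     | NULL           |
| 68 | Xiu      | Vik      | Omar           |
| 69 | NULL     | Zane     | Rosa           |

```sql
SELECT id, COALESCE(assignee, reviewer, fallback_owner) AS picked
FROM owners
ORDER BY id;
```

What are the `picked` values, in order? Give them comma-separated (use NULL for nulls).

Vik, Noor, NULL, NULL, Zane, Wes, Mira, Ines, Xiu, Zane

id=60: assignee=Vik → Vik
id=61: assignee=Noor → Noor
id=62: assignee=NULL, reviewer=NULL, fallback_owner=NULL (all NULL) → NULL
id=63: assignee=NULL, reviewer=NULL, fallback_owner=NULL (all NULL) → NULL
id=64: assignee=Zane → Zane
id=65: assignee=Wes → Wes
id=66: assignee=NULL, reviewer=Mira → Mira
id=67: assignee=NULL, reviewer=Ines → Ines
id=68: assignee=Xiu → Xiu
id=69: assignee=NULL, reviewer=Zane → Zane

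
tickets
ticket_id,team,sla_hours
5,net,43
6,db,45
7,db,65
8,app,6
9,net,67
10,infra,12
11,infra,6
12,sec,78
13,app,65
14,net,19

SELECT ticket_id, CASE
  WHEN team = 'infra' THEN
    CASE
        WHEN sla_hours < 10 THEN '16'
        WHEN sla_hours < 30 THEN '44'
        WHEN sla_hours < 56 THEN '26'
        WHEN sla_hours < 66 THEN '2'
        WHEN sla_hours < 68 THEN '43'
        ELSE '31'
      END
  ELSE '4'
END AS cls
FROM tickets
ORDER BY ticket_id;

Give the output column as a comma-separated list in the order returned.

4, 4, 4, 4, 4, 44, 16, 4, 4, 4

ticket_id=5: team='net' → outer ELSE → 4
ticket_id=6: team='db' → outer ELSE → 4
ticket_id=7: team='db' → outer ELSE → 4
ticket_id=8: team='app' → outer ELSE → 4
ticket_id=9: team='net' → outer ELSE → 4
ticket_id=10: team='infra' → inner[sla_hours < 30] → 44
ticket_id=11: team='infra' → inner[sla_hours < 10] → 16
ticket_id=12: team='sec' → outer ELSE → 4
ticket_id=13: team='app' → outer ELSE → 4
ticket_id=14: team='net' → outer ELSE → 4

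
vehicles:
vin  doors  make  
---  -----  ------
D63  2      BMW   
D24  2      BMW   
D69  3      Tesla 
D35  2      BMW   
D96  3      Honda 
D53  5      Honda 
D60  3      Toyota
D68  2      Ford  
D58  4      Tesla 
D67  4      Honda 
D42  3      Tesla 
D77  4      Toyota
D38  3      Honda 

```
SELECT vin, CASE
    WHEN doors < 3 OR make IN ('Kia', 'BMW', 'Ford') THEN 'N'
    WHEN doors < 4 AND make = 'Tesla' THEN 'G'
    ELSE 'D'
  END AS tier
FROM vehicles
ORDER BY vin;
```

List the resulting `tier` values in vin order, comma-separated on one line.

vin=D24: doors < 3 OR make IN ('Kia', 'BMW', 'Ford') → N
vin=D35: doors < 3 OR make IN ('Kia', 'BMW', 'Ford') → N
vin=D38: ELSE → D
vin=D42: doors < 4 AND make = 'Tesla' → G
vin=D53: ELSE → D
vin=D58: ELSE → D
vin=D60: ELSE → D
vin=D63: doors < 3 OR make IN ('Kia', 'BMW', 'Ford') → N
vin=D67: ELSE → D
vin=D68: doors < 3 OR make IN ('Kia', 'BMW', 'Ford') → N
vin=D69: doors < 4 AND make = 'Tesla' → G
vin=D77: ELSE → D
vin=D96: ELSE → D

N, N, D, G, D, D, D, N, D, N, G, D, D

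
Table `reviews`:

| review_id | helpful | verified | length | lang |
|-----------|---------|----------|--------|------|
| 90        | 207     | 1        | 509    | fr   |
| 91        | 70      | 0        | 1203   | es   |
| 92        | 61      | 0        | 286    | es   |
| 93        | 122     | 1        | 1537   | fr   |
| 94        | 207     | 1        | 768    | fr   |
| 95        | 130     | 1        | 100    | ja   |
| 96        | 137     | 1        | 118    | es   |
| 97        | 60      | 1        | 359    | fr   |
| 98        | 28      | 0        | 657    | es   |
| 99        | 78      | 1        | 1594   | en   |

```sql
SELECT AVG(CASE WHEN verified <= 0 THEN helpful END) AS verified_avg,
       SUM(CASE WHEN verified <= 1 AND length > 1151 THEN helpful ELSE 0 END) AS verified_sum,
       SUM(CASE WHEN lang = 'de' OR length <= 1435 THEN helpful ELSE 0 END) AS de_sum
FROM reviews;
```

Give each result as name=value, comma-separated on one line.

[verified_avg: verified <= 0]
review_id=90: ✗
review_id=91: ✓ → 70
review_id=92: ✓ → 61
review_id=93: ✗
review_id=94: ✗
review_id=95: ✗
review_id=96: ✗
review_id=97: ✗
review_id=98: ✓ → 28
review_id=99: ✗
verified_avg = (70 + 61 + 28) / 3 = 53
—
[verified_sum: verified <= 1 AND length > 1151]
review_id=90: ✗
review_id=91: ✓ → 70
review_id=92: ✗
review_id=93: ✓ → 122
review_id=94: ✗
review_id=95: ✗
review_id=96: ✗
review_id=97: ✗
review_id=98: ✗
review_id=99: ✓ → 78
verified_sum = 70 + 122 + 78 = 270
—
[de_sum: lang = 'de' OR length <= 1435]
review_id=90: ✓ → 207
review_id=91: ✓ → 70
review_id=92: ✓ → 61
review_id=93: ✗
review_id=94: ✓ → 207
review_id=95: ✓ → 130
review_id=96: ✓ → 137
review_id=97: ✓ → 60
review_id=98: ✓ → 28
review_id=99: ✗
de_sum = 207 + 70 + 61 + 207 + 130 + 137 + 60 + 28 = 900

verified_avg=53, verified_sum=270, de_sum=900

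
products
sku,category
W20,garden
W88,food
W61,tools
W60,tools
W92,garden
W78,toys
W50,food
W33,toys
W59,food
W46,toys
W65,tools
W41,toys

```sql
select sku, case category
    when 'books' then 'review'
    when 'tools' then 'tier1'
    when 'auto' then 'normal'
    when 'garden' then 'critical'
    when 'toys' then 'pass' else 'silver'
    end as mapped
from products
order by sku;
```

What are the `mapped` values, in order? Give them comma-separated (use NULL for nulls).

critical, pass, pass, pass, silver, silver, tier1, tier1, tier1, pass, silver, critical

sku=W20: category='garden' → critical
sku=W33: category='toys' → pass
sku=W41: category='toys' → pass
sku=W46: category='toys' → pass
sku=W50: ELSE → silver
sku=W59: ELSE → silver
sku=W60: category='tools' → tier1
sku=W61: category='tools' → tier1
sku=W65: category='tools' → tier1
sku=W78: category='toys' → pass
sku=W88: ELSE → silver
sku=W92: category='garden' → critical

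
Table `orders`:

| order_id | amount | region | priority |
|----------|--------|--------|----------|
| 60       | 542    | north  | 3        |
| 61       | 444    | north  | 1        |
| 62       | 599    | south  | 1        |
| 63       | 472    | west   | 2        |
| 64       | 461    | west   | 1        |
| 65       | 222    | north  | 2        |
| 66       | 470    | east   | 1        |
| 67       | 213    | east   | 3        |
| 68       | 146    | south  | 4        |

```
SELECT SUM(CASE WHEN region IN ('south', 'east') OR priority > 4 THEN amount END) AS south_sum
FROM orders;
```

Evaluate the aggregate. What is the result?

1428

order_id=60: ✗
order_id=61: ✗
order_id=62: ✓ → 599
order_id=63: ✗
order_id=64: ✗
order_id=65: ✗
order_id=66: ✓ → 470
order_id=67: ✓ → 213
order_id=68: ✓ → 146
south_sum = 599 + 470 + 213 + 146 = 1428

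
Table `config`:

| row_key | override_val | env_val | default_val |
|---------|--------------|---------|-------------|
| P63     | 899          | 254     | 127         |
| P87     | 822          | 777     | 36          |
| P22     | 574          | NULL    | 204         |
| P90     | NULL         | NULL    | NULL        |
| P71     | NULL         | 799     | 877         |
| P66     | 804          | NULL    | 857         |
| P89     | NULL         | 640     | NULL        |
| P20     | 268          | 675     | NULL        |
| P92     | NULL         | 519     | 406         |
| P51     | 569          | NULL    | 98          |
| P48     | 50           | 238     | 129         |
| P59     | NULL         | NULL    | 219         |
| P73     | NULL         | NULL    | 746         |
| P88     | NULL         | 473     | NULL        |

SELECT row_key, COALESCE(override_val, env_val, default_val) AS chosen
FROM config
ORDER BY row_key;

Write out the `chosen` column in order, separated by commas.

268, 574, 50, 569, 219, 899, 804, 799, 746, 822, 473, 640, NULL, 519

row_key=P20: override_val=268 → 268
row_key=P22: override_val=574 → 574
row_key=P48: override_val=50 → 50
row_key=P51: override_val=569 → 569
row_key=P59: override_val=NULL, env_val=NULL, default_val=219 → 219
row_key=P63: override_val=899 → 899
row_key=P66: override_val=804 → 804
row_key=P71: override_val=NULL, env_val=799 → 799
row_key=P73: override_val=NULL, env_val=NULL, default_val=746 → 746
row_key=P87: override_val=822 → 822
row_key=P88: override_val=NULL, env_val=473 → 473
row_key=P89: override_val=NULL, env_val=640 → 640
row_key=P90: override_val=NULL, env_val=NULL, default_val=NULL (all NULL) → NULL
row_key=P92: override_val=NULL, env_val=519 → 519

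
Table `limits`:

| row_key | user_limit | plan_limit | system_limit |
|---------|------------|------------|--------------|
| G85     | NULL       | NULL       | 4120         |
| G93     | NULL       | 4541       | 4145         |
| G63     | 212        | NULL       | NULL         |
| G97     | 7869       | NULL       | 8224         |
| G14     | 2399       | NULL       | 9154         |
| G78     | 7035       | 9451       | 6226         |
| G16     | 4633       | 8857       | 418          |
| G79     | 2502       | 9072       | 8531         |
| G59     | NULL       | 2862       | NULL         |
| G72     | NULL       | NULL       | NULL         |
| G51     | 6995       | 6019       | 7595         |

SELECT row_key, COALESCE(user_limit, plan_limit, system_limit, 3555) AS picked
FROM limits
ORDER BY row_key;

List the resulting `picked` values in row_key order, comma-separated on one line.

row_key=G14: user_limit=2399 → 2399
row_key=G16: user_limit=4633 → 4633
row_key=G51: user_limit=6995 → 6995
row_key=G59: user_limit=NULL, plan_limit=2862 → 2862
row_key=G63: user_limit=212 → 212
row_key=G72: user_limit=NULL, plan_limit=NULL, system_limit=NULL, → literal 3555 → 3555
row_key=G78: user_limit=7035 → 7035
row_key=G79: user_limit=2502 → 2502
row_key=G85: user_limit=NULL, plan_limit=NULL, system_limit=4120 → 4120
row_key=G93: user_limit=NULL, plan_limit=4541 → 4541
row_key=G97: user_limit=7869 → 7869

2399, 4633, 6995, 2862, 212, 3555, 7035, 2502, 4120, 4541, 7869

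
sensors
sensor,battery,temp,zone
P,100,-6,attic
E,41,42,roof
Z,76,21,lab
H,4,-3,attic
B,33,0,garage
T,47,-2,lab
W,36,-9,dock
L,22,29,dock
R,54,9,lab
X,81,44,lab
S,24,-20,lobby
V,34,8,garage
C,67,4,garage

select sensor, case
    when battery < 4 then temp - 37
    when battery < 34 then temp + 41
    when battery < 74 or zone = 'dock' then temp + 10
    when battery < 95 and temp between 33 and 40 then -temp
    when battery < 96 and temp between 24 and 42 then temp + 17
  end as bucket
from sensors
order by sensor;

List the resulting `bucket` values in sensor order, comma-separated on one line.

41, 14, 52, 38, 70, NULL, 19, 21, 8, 18, 1, NULL, NULL

sensor=B: battery < 34 → 41
sensor=C: battery < 74 or zone = 'dock' → 14
sensor=E: battery < 74 or zone = 'dock' → 52
sensor=H: battery < 34 → 38
sensor=L: battery < 34 → 70
sensor=P: (no match → NULL) → NULL
sensor=R: battery < 74 or zone = 'dock' → 19
sensor=S: battery < 34 → 21
sensor=T: battery < 74 or zone = 'dock' → 8
sensor=V: battery < 74 or zone = 'dock' → 18
sensor=W: battery < 74 or zone = 'dock' → 1
sensor=X: (no match → NULL) → NULL
sensor=Z: (no match → NULL) → NULL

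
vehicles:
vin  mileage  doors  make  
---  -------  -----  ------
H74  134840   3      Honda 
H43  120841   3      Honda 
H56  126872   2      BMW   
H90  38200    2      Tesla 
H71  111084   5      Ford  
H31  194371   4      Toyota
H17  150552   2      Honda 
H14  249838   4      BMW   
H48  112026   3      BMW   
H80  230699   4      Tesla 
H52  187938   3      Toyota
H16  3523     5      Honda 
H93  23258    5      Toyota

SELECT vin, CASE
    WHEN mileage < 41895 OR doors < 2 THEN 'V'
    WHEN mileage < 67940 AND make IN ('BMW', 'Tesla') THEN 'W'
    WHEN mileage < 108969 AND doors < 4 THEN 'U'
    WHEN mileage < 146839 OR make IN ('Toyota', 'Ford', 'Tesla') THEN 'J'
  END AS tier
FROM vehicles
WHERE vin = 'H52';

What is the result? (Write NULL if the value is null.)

J

vin = H52: mileage=187938, doors=3, make=Toyota.
mileage < 41895 OR doors < 2 → false
mileage < 67940 AND make IN ('BMW', 'Tesla') → false
mileage < 108969 AND doors < 4 → false
mileage < 146839 OR make IN ('Toyota', 'Ford', 'Tesla') → true → J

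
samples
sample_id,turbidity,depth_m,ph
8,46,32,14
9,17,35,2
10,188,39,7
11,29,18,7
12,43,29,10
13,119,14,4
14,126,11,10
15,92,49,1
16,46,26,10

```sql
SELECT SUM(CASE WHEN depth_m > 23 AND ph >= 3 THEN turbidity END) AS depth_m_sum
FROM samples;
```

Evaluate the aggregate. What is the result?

323

sample_id=8: ✓ → 46
sample_id=9: ✗
sample_id=10: ✓ → 188
sample_id=11: ✗
sample_id=12: ✓ → 43
sample_id=13: ✗
sample_id=14: ✗
sample_id=15: ✗
sample_id=16: ✓ → 46
depth_m_sum = 46 + 188 + 43 + 46 = 323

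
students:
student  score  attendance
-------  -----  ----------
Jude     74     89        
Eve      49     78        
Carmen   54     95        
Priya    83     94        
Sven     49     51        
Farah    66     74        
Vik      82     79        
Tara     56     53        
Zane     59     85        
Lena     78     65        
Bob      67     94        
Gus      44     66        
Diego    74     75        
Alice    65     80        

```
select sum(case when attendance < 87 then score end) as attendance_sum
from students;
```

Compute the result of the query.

622

student=Jude: ✗
student=Eve: ✓ → 49
student=Carmen: ✗
student=Priya: ✗
student=Sven: ✓ → 49
student=Farah: ✓ → 66
student=Vik: ✓ → 82
student=Tara: ✓ → 56
student=Zane: ✓ → 59
student=Lena: ✓ → 78
student=Bob: ✗
student=Gus: ✓ → 44
student=Diego: ✓ → 74
student=Alice: ✓ → 65
attendance_sum = 49 + 49 + 66 + 82 + 56 + 59 + 78 + 44 + 74 + 65 = 622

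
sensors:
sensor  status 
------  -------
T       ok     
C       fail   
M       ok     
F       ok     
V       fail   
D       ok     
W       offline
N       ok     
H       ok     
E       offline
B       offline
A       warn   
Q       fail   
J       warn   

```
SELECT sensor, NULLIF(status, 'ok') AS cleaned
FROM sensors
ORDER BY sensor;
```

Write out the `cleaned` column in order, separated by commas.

sensor=A: status=warn vs ok: differ → warn
sensor=B: status=offline vs ok: differ → offline
sensor=C: status=fail vs ok: differ → fail
sensor=D: status=ok vs ok: equal → NULL
sensor=E: status=offline vs ok: differ → offline
sensor=F: status=ok vs ok: equal → NULL
sensor=H: status=ok vs ok: equal → NULL
sensor=J: status=warn vs ok: differ → warn
sensor=M: status=ok vs ok: equal → NULL
sensor=N: status=ok vs ok: equal → NULL
sensor=Q: status=fail vs ok: differ → fail
sensor=T: status=ok vs ok: equal → NULL
sensor=V: status=fail vs ok: differ → fail
sensor=W: status=offline vs ok: differ → offline

warn, offline, fail, NULL, offline, NULL, NULL, warn, NULL, NULL, fail, NULL, fail, offline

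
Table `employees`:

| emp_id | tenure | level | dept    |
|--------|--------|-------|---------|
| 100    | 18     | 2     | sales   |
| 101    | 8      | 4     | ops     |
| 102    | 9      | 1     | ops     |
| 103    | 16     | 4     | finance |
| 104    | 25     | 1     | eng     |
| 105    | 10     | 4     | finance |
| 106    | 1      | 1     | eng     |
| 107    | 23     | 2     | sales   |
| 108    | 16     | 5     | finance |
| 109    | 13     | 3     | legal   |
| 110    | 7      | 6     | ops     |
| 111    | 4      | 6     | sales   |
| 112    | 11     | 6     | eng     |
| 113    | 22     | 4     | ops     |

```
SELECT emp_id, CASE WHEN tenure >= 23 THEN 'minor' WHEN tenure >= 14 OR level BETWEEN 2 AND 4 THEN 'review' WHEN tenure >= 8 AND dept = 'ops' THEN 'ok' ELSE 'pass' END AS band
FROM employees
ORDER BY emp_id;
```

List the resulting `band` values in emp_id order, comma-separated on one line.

review, review, ok, review, minor, review, pass, minor, review, review, pass, pass, pass, review

emp_id=100: tenure >= 14 OR level BETWEEN 2 AND 4 → review
emp_id=101: tenure >= 14 OR level BETWEEN 2 AND 4 → review
emp_id=102: tenure >= 8 AND dept = 'ops' → ok
emp_id=103: tenure >= 14 OR level BETWEEN 2 AND 4 → review
emp_id=104: tenure >= 23 → minor
emp_id=105: tenure >= 14 OR level BETWEEN 2 AND 4 → review
emp_id=106: ELSE → pass
emp_id=107: tenure >= 23 → minor
emp_id=108: tenure >= 14 OR level BETWEEN 2 AND 4 → review
emp_id=109: tenure >= 14 OR level BETWEEN 2 AND 4 → review
emp_id=110: ELSE → pass
emp_id=111: ELSE → pass
emp_id=112: ELSE → pass
emp_id=113: tenure >= 14 OR level BETWEEN 2 AND 4 → review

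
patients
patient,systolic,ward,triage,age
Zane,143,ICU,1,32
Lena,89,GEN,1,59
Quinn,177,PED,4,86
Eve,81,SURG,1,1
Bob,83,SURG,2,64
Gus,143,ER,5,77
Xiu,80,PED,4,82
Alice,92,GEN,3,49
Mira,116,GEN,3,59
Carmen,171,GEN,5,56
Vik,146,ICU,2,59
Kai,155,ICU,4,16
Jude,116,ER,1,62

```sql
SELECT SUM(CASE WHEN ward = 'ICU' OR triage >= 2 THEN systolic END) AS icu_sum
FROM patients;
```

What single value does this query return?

1306

patient=Zane: ✓ → 143
patient=Lena: ✗
patient=Quinn: ✓ → 177
patient=Eve: ✗
patient=Bob: ✓ → 83
patient=Gus: ✓ → 143
patient=Xiu: ✓ → 80
patient=Alice: ✓ → 92
patient=Mira: ✓ → 116
patient=Carmen: ✓ → 171
patient=Vik: ✓ → 146
patient=Kai: ✓ → 155
patient=Jude: ✗
icu_sum = 143 + 177 + 83 + 143 + 80 + 92 + 116 + 171 + 146 + 155 = 1306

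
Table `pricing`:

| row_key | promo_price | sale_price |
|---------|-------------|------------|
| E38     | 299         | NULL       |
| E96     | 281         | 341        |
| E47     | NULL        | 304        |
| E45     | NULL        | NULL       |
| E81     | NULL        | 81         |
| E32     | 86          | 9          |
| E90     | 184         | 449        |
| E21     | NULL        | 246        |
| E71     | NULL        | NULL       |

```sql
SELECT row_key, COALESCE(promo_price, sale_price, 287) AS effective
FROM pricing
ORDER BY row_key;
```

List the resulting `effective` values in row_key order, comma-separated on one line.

row_key=E21: promo_price=NULL, sale_price=246 → 246
row_key=E32: promo_price=86 → 86
row_key=E38: promo_price=299 → 299
row_key=E45: promo_price=NULL, sale_price=NULL, → literal 287 → 287
row_key=E47: promo_price=NULL, sale_price=304 → 304
row_key=E71: promo_price=NULL, sale_price=NULL, → literal 287 → 287
row_key=E81: promo_price=NULL, sale_price=81 → 81
row_key=E90: promo_price=184 → 184
row_key=E96: promo_price=281 → 281

246, 86, 299, 287, 304, 287, 81, 184, 281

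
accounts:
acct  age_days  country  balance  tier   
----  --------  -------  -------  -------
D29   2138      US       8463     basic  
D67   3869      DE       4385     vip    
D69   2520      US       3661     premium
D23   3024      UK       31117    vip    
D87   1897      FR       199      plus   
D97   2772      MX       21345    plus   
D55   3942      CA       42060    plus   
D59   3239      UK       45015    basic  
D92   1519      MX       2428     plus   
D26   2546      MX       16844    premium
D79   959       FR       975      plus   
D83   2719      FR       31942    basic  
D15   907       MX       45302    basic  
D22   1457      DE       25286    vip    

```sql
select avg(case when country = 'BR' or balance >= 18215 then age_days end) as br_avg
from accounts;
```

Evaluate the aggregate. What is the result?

2580

acct=D29: ✗
acct=D67: ✗
acct=D69: ✗
acct=D23: ✓ → 3024
acct=D87: ✗
acct=D97: ✓ → 2772
acct=D55: ✓ → 3942
acct=D59: ✓ → 3239
acct=D92: ✗
acct=D26: ✗
acct=D79: ✗
acct=D83: ✓ → 2719
acct=D15: ✓ → 907
acct=D22: ✓ → 1457
br_avg = (3024 + 2772 + 3942 + 3239 + 2719 + 907 + 1457) / 7 = 2580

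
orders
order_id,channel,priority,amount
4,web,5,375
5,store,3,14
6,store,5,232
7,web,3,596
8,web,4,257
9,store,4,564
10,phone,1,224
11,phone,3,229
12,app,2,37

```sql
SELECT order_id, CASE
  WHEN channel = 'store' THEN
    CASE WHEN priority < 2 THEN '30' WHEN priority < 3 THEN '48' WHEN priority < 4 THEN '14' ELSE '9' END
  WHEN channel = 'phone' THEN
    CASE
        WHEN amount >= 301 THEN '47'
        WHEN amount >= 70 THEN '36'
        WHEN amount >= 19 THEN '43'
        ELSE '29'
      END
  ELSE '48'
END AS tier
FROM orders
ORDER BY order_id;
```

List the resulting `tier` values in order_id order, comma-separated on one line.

48, 14, 9, 48, 48, 9, 36, 36, 48

order_id=4: channel='web' → outer ELSE → 48
order_id=5: channel='store' → inner[priority < 4] → 14
order_id=6: channel='store' → inner[ELSE] → 9
order_id=7: channel='web' → outer ELSE → 48
order_id=8: channel='web' → outer ELSE → 48
order_id=9: channel='store' → inner[ELSE] → 9
order_id=10: channel='phone' → inner[amount >= 70] → 36
order_id=11: channel='phone' → inner[amount >= 70] → 36
order_id=12: channel='app' → outer ELSE → 48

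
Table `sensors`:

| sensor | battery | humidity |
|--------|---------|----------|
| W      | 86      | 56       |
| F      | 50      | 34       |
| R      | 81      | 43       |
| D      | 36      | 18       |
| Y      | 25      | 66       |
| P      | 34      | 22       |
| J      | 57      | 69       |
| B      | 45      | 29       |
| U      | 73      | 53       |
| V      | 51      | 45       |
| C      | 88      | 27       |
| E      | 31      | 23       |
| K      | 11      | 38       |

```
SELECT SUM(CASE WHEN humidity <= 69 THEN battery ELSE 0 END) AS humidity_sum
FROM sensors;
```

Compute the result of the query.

sensor=W: ✓ → 86
sensor=F: ✓ → 50
sensor=R: ✓ → 81
sensor=D: ✓ → 36
sensor=Y: ✓ → 25
sensor=P: ✓ → 34
sensor=J: ✓ → 57
sensor=B: ✓ → 45
sensor=U: ✓ → 73
sensor=V: ✓ → 51
sensor=C: ✓ → 88
sensor=E: ✓ → 31
sensor=K: ✓ → 11
humidity_sum = 86 + 50 + 81 + 36 + 25 + 34 + 57 + 45 + 73 + 51 + 88 + 31 + 11 = 668

668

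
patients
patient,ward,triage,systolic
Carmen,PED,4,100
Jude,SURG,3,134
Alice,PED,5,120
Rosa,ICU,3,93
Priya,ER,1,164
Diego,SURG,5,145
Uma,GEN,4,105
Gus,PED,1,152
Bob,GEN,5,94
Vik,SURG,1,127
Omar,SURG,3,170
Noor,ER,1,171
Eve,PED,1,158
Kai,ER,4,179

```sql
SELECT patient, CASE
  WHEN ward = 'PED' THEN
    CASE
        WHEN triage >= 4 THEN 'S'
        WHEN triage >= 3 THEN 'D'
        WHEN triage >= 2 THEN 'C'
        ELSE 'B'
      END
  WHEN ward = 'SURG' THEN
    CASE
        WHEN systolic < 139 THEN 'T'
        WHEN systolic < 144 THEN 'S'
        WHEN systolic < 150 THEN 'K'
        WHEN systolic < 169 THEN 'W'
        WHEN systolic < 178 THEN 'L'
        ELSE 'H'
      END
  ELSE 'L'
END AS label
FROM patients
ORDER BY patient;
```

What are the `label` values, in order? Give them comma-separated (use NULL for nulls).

patient=Alice: ward='PED' → inner[triage >= 4] → S
patient=Bob: ward='GEN' → outer ELSE → L
patient=Carmen: ward='PED' → inner[triage >= 4] → S
patient=Diego: ward='SURG' → inner[systolic < 150] → K
patient=Eve: ward='PED' → inner[ELSE] → B
patient=Gus: ward='PED' → inner[ELSE] → B
patient=Jude: ward='SURG' → inner[systolic < 139] → T
patient=Kai: ward='ER' → outer ELSE → L
patient=Noor: ward='ER' → outer ELSE → L
patient=Omar: ward='SURG' → inner[systolic < 178] → L
patient=Priya: ward='ER' → outer ELSE → L
patient=Rosa: ward='ICU' → outer ELSE → L
patient=Uma: ward='GEN' → outer ELSE → L
patient=Vik: ward='SURG' → inner[systolic < 139] → T

S, L, S, K, B, B, T, L, L, L, L, L, L, T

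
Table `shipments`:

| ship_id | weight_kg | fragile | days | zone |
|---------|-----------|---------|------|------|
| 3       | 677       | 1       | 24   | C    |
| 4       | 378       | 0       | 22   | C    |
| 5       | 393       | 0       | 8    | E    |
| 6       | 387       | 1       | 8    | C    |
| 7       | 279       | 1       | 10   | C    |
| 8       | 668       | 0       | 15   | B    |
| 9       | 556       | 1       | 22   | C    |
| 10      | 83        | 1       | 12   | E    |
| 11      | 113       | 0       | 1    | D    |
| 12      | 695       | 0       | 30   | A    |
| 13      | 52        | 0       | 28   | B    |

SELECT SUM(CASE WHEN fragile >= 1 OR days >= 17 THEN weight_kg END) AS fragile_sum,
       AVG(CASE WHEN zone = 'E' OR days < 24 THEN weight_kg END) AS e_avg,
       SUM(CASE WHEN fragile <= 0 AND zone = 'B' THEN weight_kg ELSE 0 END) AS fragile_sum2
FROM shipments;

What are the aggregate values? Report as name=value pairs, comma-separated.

fragile_sum=3107, e_avg=357.125, fragile_sum2=720

[fragile_sum: fragile >= 1 OR days >= 17]
ship_id=3: ✓ → 677
ship_id=4: ✓ → 378
ship_id=5: ✗
ship_id=6: ✓ → 387
ship_id=7: ✓ → 279
ship_id=8: ✗
ship_id=9: ✓ → 556
ship_id=10: ✓ → 83
ship_id=11: ✗
ship_id=12: ✓ → 695
ship_id=13: ✓ → 52
fragile_sum = 677 + 378 + 387 + 279 + 556 + 83 + 695 + 52 = 3107
—
[e_avg: zone = 'E' OR days < 24]
ship_id=3: ✗
ship_id=4: ✓ → 378
ship_id=5: ✓ → 393
ship_id=6: ✓ → 387
ship_id=7: ✓ → 279
ship_id=8: ✓ → 668
ship_id=9: ✓ → 556
ship_id=10: ✓ → 83
ship_id=11: ✓ → 113
ship_id=12: ✗
ship_id=13: ✗
e_avg = (378 + 393 + 387 + 279 + 668 + 556 + 83 + 113) / 8 = 357.125
—
[fragile_sum2: fragile <= 0 AND zone = 'B']
ship_id=3: ✗
ship_id=4: ✗
ship_id=5: ✗
ship_id=6: ✗
ship_id=7: ✗
ship_id=8: ✓ → 668
ship_id=9: ✗
ship_id=10: ✗
ship_id=11: ✗
ship_id=12: ✗
ship_id=13: ✓ → 52
fragile_sum2 = 668 + 52 = 720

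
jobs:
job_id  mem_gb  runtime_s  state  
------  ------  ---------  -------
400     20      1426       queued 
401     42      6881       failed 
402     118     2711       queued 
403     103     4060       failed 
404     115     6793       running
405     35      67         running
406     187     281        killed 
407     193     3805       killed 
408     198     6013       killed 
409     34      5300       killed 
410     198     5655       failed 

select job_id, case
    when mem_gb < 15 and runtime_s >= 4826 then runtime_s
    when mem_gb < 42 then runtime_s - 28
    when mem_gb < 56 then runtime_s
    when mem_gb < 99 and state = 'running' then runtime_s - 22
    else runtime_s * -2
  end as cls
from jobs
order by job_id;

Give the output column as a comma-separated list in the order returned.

job_id=400: mem_gb < 42 → 1398
job_id=401: mem_gb < 56 → 6881
job_id=402: ELSE → -5422
job_id=403: ELSE → -8120
job_id=404: ELSE → -13586
job_id=405: mem_gb < 42 → 39
job_id=406: ELSE → -562
job_id=407: ELSE → -7610
job_id=408: ELSE → -12026
job_id=409: mem_gb < 42 → 5272
job_id=410: ELSE → -11310

1398, 6881, -5422, -8120, -13586, 39, -562, -7610, -12026, 5272, -11310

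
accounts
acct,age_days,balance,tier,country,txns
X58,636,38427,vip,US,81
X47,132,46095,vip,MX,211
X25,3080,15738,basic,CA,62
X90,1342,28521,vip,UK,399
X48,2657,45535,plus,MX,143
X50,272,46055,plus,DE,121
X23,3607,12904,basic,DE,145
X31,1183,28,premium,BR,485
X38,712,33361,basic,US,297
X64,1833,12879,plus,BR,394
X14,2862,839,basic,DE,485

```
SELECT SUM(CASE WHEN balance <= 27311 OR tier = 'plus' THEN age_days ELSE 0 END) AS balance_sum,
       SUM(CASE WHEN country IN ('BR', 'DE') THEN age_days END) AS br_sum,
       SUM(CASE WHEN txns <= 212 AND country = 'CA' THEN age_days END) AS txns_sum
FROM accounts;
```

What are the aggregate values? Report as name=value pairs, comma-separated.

[balance_sum: balance <= 27311 OR tier = 'plus']
acct=X58: ✗
acct=X47: ✗
acct=X25: ✓ → 3080
acct=X90: ✗
acct=X48: ✓ → 2657
acct=X50: ✓ → 272
acct=X23: ✓ → 3607
acct=X31: ✓ → 1183
acct=X38: ✗
acct=X64: ✓ → 1833
acct=X14: ✓ → 2862
balance_sum = 3080 + 2657 + 272 + 3607 + 1183 + 1833 + 2862 = 15494
—
[br_sum: country IN ('BR', 'DE')]
acct=X58: ✗
acct=X47: ✗
acct=X25: ✗
acct=X90: ✗
acct=X48: ✗
acct=X50: ✓ → 272
acct=X23: ✓ → 3607
acct=X31: ✓ → 1183
acct=X38: ✗
acct=X64: ✓ → 1833
acct=X14: ✓ → 2862
br_sum = 272 + 3607 + 1183 + 1833 + 2862 = 9757
—
[txns_sum: txns <= 212 AND country = 'CA']
acct=X58: ✗
acct=X47: ✗
acct=X25: ✓ → 3080
acct=X90: ✗
acct=X48: ✗
acct=X50: ✗
acct=X23: ✗
acct=X31: ✗
acct=X38: ✗
acct=X64: ✗
acct=X14: ✗
txns_sum = 3080

balance_sum=15494, br_sum=9757, txns_sum=3080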